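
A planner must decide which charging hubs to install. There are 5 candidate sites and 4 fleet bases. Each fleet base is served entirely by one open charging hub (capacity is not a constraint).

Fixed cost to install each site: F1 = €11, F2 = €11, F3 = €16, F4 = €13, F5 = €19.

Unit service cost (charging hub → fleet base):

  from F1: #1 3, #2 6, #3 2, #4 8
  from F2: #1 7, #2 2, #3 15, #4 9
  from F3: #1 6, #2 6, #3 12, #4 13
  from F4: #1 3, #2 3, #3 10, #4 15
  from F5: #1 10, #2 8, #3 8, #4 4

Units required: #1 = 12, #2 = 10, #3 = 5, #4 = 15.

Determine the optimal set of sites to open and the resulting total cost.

For any fixed open set, each fleet base goes to its cheapest open site; total = fixed + service.
{F1, F2, F5}: #1→F1 3·12=36, #2→F2 2·10=20, #3→F1 2·5=10, #4→F5 4·15=60. Service 126; fixed 41; total 167.
{F1, F4, F5}: service 136 + fixed 43 = 179
{F1, F2, F4, F5}: service 126 + fixed 54 = 180
{F1, F2, F3, F4, F5}: #1→F1 3·12=36, #2→F2 2·10=20, #3→F1 2·5=10, #4→F5 4·15=60. Service 126; fixed 70; total 196.
No other subset beats 167.

Open F1, F2 and F5; minimum total cost 167.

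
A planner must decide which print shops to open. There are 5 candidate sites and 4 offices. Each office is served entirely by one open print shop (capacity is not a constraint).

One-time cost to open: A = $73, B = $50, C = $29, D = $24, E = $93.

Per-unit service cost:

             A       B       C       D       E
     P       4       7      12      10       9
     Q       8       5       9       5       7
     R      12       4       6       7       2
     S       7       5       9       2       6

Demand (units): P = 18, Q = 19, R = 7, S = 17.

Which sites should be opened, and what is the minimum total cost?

Open A and D; minimum total cost 347.

For any fixed open set, each office goes to its cheapest open site; total = fixed + service.
{A, D}: P→A 4·18=72, Q→D 5·19=95, R→D 7·7=49, S→D 2·17=34. Service 250; fixed 97; total 347.
{B, D}: service 283 + fixed 74 = 357
{A, C, D}: service 243 + fixed 126 = 369
{A, B, C, D, E}: P→A 4·18=72, Q→B 5·19=95, R→E 2·7=14, S→D 2·17=34. Service 215; fixed 269; total 484.
No other subset beats 347.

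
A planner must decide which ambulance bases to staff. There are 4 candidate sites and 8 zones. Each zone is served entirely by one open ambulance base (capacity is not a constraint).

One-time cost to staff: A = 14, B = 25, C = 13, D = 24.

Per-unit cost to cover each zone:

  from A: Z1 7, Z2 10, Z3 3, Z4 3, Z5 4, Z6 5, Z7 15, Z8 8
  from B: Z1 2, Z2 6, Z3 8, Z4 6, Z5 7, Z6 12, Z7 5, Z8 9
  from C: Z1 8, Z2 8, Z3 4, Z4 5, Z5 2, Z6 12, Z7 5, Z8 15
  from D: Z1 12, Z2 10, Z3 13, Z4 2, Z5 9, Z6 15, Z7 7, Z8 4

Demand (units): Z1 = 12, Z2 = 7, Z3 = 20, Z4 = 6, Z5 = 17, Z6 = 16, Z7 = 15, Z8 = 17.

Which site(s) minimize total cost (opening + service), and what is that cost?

Open A, B, C and D; minimum total cost 471.

For any fixed open set, each zone goes to its cheapest open site; total = fixed + service.
{A, B, C, D}: Z1→B 2·12=24, Z2→B 6·7=42, Z3→A 3·20=60, Z4→D 2·6=12, Z5→C 2·17=34, Z6→A 5·16=80, Z7→B 5·15=75, Z8→D 4·17=68. Service 395; fixed 76; total 471.
{A, B, D}: Z1→B 2·12=24, Z2→B 6·7=42, Z3→A 3·20=60, Z4→D 2·6=12, Z5→A 4·17=68, Z6→A 5·16=80, Z7→B 5·15=75, Z8→D 4·17=68. Service 429; fixed 63; total 492.
{A, C, D}: service 469 + fixed 51 = 520
{C}: service 818 + fixed 13 = 831
No other subset beats 471.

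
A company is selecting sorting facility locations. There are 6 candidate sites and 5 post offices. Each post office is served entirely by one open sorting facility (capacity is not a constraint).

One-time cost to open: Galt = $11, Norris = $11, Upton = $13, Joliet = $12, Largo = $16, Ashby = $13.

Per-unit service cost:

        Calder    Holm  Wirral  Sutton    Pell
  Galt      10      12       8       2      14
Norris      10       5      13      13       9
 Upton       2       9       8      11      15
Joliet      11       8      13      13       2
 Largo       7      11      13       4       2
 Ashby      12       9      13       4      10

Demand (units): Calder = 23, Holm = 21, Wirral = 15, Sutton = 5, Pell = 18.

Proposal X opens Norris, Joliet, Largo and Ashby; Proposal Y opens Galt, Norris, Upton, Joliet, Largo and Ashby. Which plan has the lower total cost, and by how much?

Proposal Y is cheaper by 176.

Proposal X: {Norris, Joliet, Largo, Ashby}: Calder→Largo 7·23=161, Holm→Norris 5·21=105, Wirral→Norris 13·15=195, Sutton→Largo 4·5=20, Pell→Joliet 2·18=36. Service 517; fixed 52; total 569.
Proposal Y: {Galt, Norris, Upton, Joliet, Largo, Ashby}: Calder→Upton 2·23=46, Holm→Norris 5·21=105, Wirral→Galt 8·15=120, Sutton→Galt 2·5=10, Pell→Joliet 2·18=36. Service 317; fixed 76; total 393.
Difference: |569 − 393| = 176.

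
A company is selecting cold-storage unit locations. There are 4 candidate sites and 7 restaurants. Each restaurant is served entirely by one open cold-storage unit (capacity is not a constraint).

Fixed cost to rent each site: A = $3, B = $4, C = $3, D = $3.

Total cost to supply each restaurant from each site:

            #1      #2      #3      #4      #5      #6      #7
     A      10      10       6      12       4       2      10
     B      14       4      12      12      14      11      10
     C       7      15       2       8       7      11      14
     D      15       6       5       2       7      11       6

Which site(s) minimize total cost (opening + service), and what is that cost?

Open A, C and D; minimum total cost 38.

For any fixed open set, each restaurant goes to its cheapest open site; total = fixed + service.
{A, C, D}: #1→C 7, #2→D 6, #3→C 2, #4→D 2, #5→A 4, #6→A 2, #7→D 6. Service 29; fixed 9; total 38.
{A, B, C, D}: service 27 + fixed 13 = 40
{A, D}: service 35 + fixed 6 = 41
{A}: #1→A 10, #2→A 10, #3→A 6, #4→A 12, #5→A 4, #6→A 2, #7→A 10. Service 54; fixed 3; total 57.
No other subset beats 38.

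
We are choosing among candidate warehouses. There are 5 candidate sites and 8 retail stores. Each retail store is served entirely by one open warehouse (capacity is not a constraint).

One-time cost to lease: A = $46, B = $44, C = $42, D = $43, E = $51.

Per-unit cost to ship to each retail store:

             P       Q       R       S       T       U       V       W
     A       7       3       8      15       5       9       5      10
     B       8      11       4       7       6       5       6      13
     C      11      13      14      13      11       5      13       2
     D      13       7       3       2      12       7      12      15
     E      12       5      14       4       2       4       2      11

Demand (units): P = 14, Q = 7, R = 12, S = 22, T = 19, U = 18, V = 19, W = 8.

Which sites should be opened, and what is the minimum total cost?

For any fixed open set, each retail store goes to its cheapest open site; total = fixed + service.
{A, C, D, E}: P→A 7·14=98, Q→A 3·7=21, R→D 3·12=36, S→D 2·22=44, T→E 2·19=38, U→E 4·18=72, V→E 2·19=38, W→C 2·8=16. Service 363; fixed 182; total 545.
{A, D, E}: service 427 + fixed 140 = 567
{C, D, E}: service 433 + fixed 136 = 569
{A, B, C, D, E}: P→A 7·14=98, Q→A 3·7=21, R→D 3·12=36, S→D 2·22=44, T→E 2·19=38, U→E 4·18=72, V→E 2·19=38, W→C 2·8=16. Service 363; fixed 226; total 589.
No other subset beats 545.

Open A, C, D and E; minimum total cost 545.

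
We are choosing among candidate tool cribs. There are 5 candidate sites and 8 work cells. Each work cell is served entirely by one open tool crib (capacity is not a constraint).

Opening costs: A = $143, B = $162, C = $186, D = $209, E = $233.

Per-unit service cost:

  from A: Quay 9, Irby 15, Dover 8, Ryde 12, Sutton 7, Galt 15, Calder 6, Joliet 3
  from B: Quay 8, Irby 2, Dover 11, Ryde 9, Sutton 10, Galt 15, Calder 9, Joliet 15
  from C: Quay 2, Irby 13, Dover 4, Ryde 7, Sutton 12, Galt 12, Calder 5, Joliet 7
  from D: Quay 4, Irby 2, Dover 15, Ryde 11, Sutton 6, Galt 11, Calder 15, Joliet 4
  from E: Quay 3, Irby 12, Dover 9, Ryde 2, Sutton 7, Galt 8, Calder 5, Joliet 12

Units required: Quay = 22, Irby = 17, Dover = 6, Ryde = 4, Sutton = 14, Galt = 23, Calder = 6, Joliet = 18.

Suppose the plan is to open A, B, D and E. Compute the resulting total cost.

Total cost: 1255

Each work cell is assigned to its cheapest site among the open ones.
{A, B, D, E}: Quay→E 3·22=66, Irby→B 2·17=34, Dover→A 8·6=48, Ryde→E 2·4=8, Sutton→D 6·14=84, Galt→E 8·23=184, Calder→E 5·6=30, Joliet→A 3·18=54. Service 508; fixed 747; total 1255.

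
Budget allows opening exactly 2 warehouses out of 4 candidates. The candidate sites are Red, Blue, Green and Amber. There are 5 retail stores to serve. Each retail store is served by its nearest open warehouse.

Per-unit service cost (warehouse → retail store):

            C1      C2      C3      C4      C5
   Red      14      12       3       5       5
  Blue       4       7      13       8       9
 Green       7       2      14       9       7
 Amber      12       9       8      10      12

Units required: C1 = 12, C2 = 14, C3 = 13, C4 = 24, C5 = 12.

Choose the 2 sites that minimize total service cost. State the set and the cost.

With exactly 2 open, each retail store uses its cheapest among the chosen.
{Red, Green}: C1→Green 7·12=84, C2→Green 2·14=28, C3→Red 3·13=39, C4→Red 5·24=120, C5→Red 5·12=60. Service cost 331.
{Red, Blue}: service cost 365
{Red, Amber}: service cost 489
Among all 6 size-2 choices, {Red, Green} is lowest.

Choose Red and Green; total service cost 331.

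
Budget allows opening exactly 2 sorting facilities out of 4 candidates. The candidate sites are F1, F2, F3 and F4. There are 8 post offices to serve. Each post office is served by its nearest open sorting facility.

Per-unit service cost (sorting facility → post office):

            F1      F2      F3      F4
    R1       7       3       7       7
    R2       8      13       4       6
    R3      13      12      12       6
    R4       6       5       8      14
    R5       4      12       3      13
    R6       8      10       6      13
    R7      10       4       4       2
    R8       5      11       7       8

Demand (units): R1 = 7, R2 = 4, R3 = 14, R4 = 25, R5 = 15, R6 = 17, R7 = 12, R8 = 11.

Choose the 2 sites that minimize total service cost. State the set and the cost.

Choose F1 and F4; total service cost 582.

With exactly 2 open, each post office uses its cheapest among the chosen.
{F1, F4}: R1→F1 7·7=49, R2→F4 6·4=24, R3→F4 6·14=84, R4→F1 6·25=150, R5→F1 4·15=60, R6→F1 8·17=136, R7→F4 2·12=24, R8→F1 5·11=55. Service cost 582.
{F3, F4}: service cost 597
{F2, F3}: service cost 602
Among all 6 size-2 choices, {F1, F4} is lowest.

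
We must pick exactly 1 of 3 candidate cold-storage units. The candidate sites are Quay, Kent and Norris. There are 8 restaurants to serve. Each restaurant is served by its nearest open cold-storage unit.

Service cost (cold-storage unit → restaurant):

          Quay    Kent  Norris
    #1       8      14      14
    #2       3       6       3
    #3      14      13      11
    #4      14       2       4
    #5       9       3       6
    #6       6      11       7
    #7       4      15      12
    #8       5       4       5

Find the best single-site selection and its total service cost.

Choose Norris only; total service cost 62.

With exactly 1 open, each restaurant uses its cheapest among the chosen.
{Norris}: #1→Norris 14, #2→Norris 3, #3→Norris 11, #4→Norris 4, #5→Norris 6, #6→Norris 7, #7→Norris 12, #8→Norris 5. Service cost 62.
{Quay}: service cost 63
{Kent}: service cost 68
Among all 3 size-1 choices, {Norris} is lowest.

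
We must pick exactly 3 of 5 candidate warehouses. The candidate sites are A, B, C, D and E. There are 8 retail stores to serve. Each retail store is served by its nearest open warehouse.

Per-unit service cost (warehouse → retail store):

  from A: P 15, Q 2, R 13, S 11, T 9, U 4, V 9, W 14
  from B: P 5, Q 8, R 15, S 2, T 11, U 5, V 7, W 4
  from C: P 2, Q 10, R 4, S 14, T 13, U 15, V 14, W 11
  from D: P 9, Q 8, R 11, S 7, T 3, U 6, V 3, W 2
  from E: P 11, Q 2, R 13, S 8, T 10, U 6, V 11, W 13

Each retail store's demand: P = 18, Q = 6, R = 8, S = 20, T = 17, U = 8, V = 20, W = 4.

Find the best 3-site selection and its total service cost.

With exactly 3 open, each retail store uses its cheapest among the chosen.
{B, C, D}: P→C 2·18=36, Q→B 8·6=48, R→C 4·8=32, S→B 2·20=40, T→D 3·17=51, U→B 5·8=40, V→D 3·20=60, W→D 2·4=8. Service cost 315.
{A, C, D}: service cost 371
{A, B, D}: service cost 381
Among all 10 size-3 choices, {B, C, D} is lowest.

Choose B, C and D; total service cost 315.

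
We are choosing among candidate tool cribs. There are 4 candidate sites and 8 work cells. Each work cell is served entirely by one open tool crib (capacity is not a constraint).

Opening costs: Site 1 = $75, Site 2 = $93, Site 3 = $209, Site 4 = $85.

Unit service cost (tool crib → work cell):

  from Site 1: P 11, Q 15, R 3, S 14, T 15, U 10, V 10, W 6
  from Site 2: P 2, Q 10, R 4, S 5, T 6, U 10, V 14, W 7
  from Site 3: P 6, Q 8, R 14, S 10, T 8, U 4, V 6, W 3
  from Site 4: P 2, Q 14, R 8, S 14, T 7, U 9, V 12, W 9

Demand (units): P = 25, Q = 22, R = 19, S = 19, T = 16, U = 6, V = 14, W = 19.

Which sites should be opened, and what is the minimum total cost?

Open Site 2 and Site 3; minimum total cost 960.

For any fixed open set, each work cell goes to its cheapest open site; total = fixed + service.
{Site 2, Site 3}: P→Site 2 2·25=50, Q→Site 3 8·22=176, R→Site 2 4·19=76, S→Site 2 5·19=95, T→Site 2 6·16=96, U→Site 3 4·6=24, V→Site 3 6·14=84, W→Site 3 3·19=57. Service 658; fixed 302; total 960.
{Site 1, Site 2}: service 832 + fixed 168 = 1000
{Site 1, Site 2, Site 3}: service 639 + fixed 377 = 1016
{Site 1, Site 2, Site 3, Site 4}: service 639 + fixed 462 = 1101
No other subset beats 960.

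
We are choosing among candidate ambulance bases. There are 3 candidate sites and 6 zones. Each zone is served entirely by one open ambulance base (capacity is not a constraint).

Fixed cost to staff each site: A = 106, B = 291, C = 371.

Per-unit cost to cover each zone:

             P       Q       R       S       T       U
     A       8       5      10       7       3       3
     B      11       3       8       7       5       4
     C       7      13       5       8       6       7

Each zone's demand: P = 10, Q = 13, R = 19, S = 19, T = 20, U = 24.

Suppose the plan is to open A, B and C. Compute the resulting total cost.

Each zone is assigned to its cheapest site among the open ones.
{A, B, C}: P→C 7·10=70, Q→B 3·13=39, R→C 5·19=95, S→A 7·19=133, T→A 3·20=60, U→A 3·24=72. Service 469; fixed 768; total 1237.

Total cost: 1237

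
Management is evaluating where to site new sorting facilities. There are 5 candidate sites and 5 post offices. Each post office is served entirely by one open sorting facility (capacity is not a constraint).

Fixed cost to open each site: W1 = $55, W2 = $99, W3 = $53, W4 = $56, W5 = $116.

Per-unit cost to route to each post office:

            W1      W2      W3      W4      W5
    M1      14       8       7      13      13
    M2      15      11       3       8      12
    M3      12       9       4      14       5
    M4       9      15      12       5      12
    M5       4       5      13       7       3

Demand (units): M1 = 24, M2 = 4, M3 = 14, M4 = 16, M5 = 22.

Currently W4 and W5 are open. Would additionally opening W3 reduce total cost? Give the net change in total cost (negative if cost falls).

Current service cost with {W4, W5}: 560.
Adding W3: each post office re-picks its cheapest; new service cost 382, saving 178.
Extra fixed cost: 53. Net change = 53 − 178 = -125.
(Totals: 732 → 607.)

Yes — net change −125 (cost falls by 125).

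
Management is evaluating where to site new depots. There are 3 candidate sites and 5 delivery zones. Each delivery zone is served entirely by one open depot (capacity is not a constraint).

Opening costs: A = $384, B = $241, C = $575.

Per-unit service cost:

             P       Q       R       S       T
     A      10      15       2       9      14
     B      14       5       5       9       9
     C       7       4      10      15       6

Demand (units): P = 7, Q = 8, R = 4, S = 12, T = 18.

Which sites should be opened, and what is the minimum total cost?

For any fixed open set, each delivery zone goes to its cheapest open site; total = fixed + service.
{B}: P→B 14·7=98, Q→B 5·8=40, R→B 5·4=20, S→B 9·12=108, T→B 9·18=162. Service 428; fixed 241; total 669.
{A}: service 558 + fixed 384 = 942
{C}: service 409 + fixed 575 = 984
{A, B, C}: service 305 + fixed 1200 = 1505
No other subset beats 669.

Open B only; minimum total cost 669.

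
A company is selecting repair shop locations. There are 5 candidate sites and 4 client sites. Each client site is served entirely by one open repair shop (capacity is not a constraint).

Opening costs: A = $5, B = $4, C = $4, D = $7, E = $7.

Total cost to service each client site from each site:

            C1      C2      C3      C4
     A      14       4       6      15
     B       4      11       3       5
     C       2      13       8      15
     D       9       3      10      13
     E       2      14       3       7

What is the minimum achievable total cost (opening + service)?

Minimum total cost: 25

For any fixed open set, each client site goes to its cheapest open site; total = fixed + service.
{A, B}: C1→B 4, C2→A 4, C3→B 3, C4→B 5. Service 16; fixed 9; total 25.
{B, D}: service 15 + fixed 11 = 26
{A, B, C}: C1→C 2, C2→A 4, C3→B 3, C4→B 5. Service 14; fixed 13; total 27.
{A, B, C, D, E}: service 13 + fixed 27 = 40
No other subset beats 25.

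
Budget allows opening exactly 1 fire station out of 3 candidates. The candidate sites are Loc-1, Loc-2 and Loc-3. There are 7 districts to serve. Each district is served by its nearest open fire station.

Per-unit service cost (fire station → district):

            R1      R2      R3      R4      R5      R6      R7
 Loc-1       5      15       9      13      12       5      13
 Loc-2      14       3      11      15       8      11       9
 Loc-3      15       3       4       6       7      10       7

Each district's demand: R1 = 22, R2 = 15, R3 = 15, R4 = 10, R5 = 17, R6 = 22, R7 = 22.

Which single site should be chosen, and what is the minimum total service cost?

Choose Loc-3 only; total service cost 988.

With exactly 1 open, each district uses its cheapest among the chosen.
{Loc-3}: R1→Loc-3 15·22=330, R2→Loc-3 3·15=45, R3→Loc-3 4·15=60, R4→Loc-3 6·10=60, R5→Loc-3 7·17=119, R6→Loc-3 10·22=220, R7→Loc-3 7·22=154. Service cost 988.
{Loc-1}: service cost 1200
{Loc-2}: service cost 1244
Among all 3 size-1 choices, {Loc-3} is lowest.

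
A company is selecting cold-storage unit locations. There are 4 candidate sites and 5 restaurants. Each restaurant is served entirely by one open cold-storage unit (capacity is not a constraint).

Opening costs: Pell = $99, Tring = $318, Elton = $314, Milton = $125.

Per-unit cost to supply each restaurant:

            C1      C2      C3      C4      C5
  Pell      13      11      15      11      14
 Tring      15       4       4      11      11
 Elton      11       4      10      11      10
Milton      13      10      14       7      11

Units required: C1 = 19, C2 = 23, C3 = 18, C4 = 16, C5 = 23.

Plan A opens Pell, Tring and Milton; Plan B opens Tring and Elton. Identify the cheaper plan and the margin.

Plan A is cheaper by 93.

Plan A: {Pell, Tring, Milton}: C1→Pell 13·19=247, C2→Tring 4·23=92, C3→Tring 4·18=72, C4→Milton 7·16=112, C5→Tring 11·23=253. Service 776; fixed 542; total 1318.
Plan B: {Tring, Elton}: C1→Elton 11·19=209, C2→Tring 4·23=92, C3→Tring 4·18=72, C4→Tring 11·16=176, C5→Elton 10·23=230. Service 779; fixed 632; total 1411.
Difference: |1318 − 1411| = 93.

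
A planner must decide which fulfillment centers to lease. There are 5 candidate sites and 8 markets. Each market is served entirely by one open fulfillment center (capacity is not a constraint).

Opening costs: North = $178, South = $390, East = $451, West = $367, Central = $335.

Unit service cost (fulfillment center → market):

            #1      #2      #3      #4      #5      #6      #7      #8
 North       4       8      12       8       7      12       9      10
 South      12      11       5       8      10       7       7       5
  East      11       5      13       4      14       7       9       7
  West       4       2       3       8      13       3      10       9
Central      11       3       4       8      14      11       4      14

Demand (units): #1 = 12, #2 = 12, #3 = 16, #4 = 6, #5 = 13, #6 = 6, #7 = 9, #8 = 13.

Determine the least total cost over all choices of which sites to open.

For any fixed open set, each market goes to its cheapest open site; total = fixed + service.
{West}: #1→West 4·12=48, #2→West 2·12=24, #3→West 3·16=48, #4→West 8·6=48, #5→West 13·13=169, #6→West 3·6=18, #7→West 10·9=90, #8→West 9·13=117. Service 562; fixed 367; total 929.
{North}: service 758 + fixed 178 = 936
{North, West}: service 475 + fixed 545 = 1020
{North, South, East, West, Central}: service 354 + fixed 1721 = 2075
No other subset beats 929.

Minimum total cost: 929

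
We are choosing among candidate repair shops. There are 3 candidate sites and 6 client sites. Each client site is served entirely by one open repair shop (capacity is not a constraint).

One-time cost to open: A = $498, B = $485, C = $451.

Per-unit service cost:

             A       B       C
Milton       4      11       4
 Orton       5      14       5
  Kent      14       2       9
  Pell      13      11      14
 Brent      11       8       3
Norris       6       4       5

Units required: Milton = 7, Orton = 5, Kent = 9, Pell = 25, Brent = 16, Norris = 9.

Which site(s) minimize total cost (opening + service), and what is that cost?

Open C only; minimum total cost 1028.

For any fixed open set, each client site goes to its cheapest open site; total = fixed + service.
{C}: Milton→C 4·7=28, Orton→C 5·5=25, Kent→C 9·9=81, Pell→C 14·25=350, Brent→C 3·16=48, Norris→C 5·9=45. Service 577; fixed 451; total 1028.
{B}: Milton→B 11·7=77, Orton→B 14·5=70, Kent→B 2·9=18, Pell→B 11·25=275, Brent→B 8·16=128, Norris→B 4·9=36. Service 604; fixed 485; total 1089.
{A}: Milton→A 4·7=28, Orton→A 5·5=25, Kent→A 14·9=126, Pell→A 13·25=325, Brent→A 11·16=176, Norris→A 6·9=54. Service 734; fixed 498; total 1232.
{A, B, C}: service 430 + fixed 1434 = 1864
No other subset beats 1028.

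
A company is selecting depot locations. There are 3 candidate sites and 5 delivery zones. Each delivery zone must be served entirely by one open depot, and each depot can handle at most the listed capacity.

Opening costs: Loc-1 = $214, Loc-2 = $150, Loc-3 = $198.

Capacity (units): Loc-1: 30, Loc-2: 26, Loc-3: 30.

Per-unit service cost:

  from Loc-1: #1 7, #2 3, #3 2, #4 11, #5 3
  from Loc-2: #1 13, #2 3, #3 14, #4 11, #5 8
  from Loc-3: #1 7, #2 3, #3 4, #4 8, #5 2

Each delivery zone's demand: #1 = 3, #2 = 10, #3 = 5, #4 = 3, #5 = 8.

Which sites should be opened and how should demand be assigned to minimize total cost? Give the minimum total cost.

Minimum total cost: 309

Open {Loc-3}: #1→Loc-3 7·3=21, #2→Loc-3 3·10=30, #3→Loc-3 4·5=20, #4→Loc-3 8·3=24, #5→Loc-3 2·8=16.
Loads: Loc-3 carries 29/30. Service 111; fixed 198; total 309.
Next best feasible plan costs 332.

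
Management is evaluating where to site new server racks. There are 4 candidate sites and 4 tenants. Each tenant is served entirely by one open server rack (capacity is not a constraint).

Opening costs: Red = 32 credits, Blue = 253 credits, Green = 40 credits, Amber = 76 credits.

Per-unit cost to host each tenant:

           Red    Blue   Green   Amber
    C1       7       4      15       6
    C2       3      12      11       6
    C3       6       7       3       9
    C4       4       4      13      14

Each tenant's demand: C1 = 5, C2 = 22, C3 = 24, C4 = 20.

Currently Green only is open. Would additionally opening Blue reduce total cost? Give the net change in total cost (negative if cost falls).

No — net change +18 (cost rises by 18).

Current service cost with {Green}: 649.
Adding Blue: each tenant re-picks its cheapest; new service cost 414, saving 235.
Extra fixed cost: 253. Net change = 253 − 235 = 18.
(Totals: 689 → 707.)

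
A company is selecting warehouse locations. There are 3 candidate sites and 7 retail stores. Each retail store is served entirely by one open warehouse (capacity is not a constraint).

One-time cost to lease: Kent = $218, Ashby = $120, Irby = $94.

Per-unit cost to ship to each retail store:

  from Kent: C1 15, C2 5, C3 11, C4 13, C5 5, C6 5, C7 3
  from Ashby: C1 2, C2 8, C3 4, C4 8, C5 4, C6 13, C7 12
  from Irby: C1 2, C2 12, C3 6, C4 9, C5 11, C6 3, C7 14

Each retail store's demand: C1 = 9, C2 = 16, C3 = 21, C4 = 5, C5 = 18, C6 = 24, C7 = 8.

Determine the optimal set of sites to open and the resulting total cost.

Open Ashby and Irby; minimum total cost 724.

For any fixed open set, each retail store goes to its cheapest open site; total = fixed + service.
{Ashby, Irby}: C1→Ashby 2·9=18, C2→Ashby 8·16=128, C3→Ashby 4·21=84, C4→Ashby 8·5=40, C5→Ashby 4·18=72, C6→Irby 3·24=72, C7→Ashby 12·8=96. Service 510; fixed 214; total 724.
{Kent, Irby}: service 455 + fixed 312 = 767
{Kent, Ashby}: C1→Ashby 2·9=18, C2→Kent 5·16=80, C3→Ashby 4·21=84, C4→Ashby 8·5=40, C5→Ashby 4·18=72, C6→Kent 5·24=120, C7→Kent 3·8=24. Service 438; fixed 338; total 776.
{Kent, Ashby, Irby}: C1→Ashby 2·9=18, C2→Kent 5·16=80, C3→Ashby 4·21=84, C4→Ashby 8·5=40, C5→Ashby 4·18=72, C6→Irby 3·24=72, C7→Kent 3·8=24. Service 390; fixed 432; total 822.
No other subset beats 724.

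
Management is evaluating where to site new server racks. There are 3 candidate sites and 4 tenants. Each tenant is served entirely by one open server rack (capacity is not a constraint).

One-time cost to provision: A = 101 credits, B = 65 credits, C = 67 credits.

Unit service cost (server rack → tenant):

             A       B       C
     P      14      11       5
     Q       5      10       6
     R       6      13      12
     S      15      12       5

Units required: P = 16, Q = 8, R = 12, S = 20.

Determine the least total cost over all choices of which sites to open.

For any fixed open set, each tenant goes to its cheapest open site; total = fixed + service.
{C}: P→C 5·16=80, Q→C 6·8=48, R→C 12·12=144, S→C 5·20=100. Service 372; fixed 67; total 439.
{A, C}: service 292 + fixed 168 = 460
{B, C}: service 372 + fixed 132 = 504
{A, B, C}: P→C 5·16=80, Q→A 5·8=40, R→A 6·12=72, S→C 5·20=100. Service 292; fixed 233; total 525.
No other subset beats 439.

Minimum total cost: 439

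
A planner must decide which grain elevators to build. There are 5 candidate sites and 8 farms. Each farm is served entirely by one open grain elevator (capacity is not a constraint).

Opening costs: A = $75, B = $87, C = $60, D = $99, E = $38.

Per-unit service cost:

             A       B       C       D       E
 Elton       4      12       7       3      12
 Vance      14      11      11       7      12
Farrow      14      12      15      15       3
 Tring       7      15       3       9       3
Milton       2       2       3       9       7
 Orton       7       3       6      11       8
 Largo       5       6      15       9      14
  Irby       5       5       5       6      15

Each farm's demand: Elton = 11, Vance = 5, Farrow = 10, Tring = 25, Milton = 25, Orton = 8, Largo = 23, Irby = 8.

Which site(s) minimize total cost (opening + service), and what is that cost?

Open A and E; minimum total cost 583.

For any fixed open set, each farm goes to its cheapest open site; total = fixed + service.
{A, E}: Elton→A 4·11=44, Vance→E 12·5=60, Farrow→E 3·10=30, Tring→E 3·25=75, Milton→A 2·25=50, Orton→A 7·8=56, Largo→A 5·23=115, Irby→A 5·8=40. Service 470; fixed 113; total 583.
{A, C, E}: Elton→A 4·11=44, Vance→C 11·5=55, Farrow→E 3·10=30, Tring→C 3·25=75, Milton→A 2·25=50, Orton→C 6·8=48, Largo→A 5·23=115, Irby→A 5·8=40. Service 457; fixed 173; total 630.
{A, B, E}: Elton→A 4·11=44, Vance→B 11·5=55, Farrow→E 3·10=30, Tring→E 3·25=75, Milton→A 2·25=50, Orton→B 3·8=24, Largo→A 5·23=115, Irby→A 5·8=40. Service 433; fixed 200; total 633.
{A, B, C, D, E}: service 402 + fixed 359 = 761
No other subset beats 583.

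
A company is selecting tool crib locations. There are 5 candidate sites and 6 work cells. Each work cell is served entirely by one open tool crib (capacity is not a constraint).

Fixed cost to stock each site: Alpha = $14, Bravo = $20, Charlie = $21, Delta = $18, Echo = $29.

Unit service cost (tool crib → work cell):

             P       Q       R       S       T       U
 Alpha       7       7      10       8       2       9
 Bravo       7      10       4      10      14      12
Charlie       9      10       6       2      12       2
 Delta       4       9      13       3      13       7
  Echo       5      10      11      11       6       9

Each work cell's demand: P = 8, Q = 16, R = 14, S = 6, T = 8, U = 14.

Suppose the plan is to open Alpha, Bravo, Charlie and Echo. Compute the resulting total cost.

Each work cell is assigned to its cheapest site among the open ones.
{Alpha, Bravo, Charlie, Echo}: P→Echo 5·8=40, Q→Alpha 7·16=112, R→Bravo 4·14=56, S→Charlie 2·6=12, T→Alpha 2·8=16, U→Charlie 2·14=28. Service 264; fixed 84; total 348.

Total cost: 348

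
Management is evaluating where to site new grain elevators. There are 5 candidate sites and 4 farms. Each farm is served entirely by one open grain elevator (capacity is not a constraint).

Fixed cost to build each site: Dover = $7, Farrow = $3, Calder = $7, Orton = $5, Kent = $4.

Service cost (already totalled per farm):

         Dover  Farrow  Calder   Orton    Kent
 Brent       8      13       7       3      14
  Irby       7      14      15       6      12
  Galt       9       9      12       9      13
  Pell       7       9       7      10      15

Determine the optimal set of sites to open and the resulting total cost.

Open Orton only; minimum total cost 33.

For any fixed open set, each farm goes to its cheapest open site; total = fixed + service.
{Orton}: Brent→Orton 3, Irby→Orton 6, Galt→Orton 9, Pell→Orton 10. Service 28; fixed 5; total 33.
{Farrow, Orton}: service 27 + fixed 8 = 35
{Dover, Orton}: service 25 + fixed 12 = 37
{Dover, Farrow, Calder, Orton, Kent}: Brent→Orton 3, Irby→Orton 6, Galt→Dover 9, Pell→Dover 7. Service 25; fixed 26; total 51.
No other subset beats 33.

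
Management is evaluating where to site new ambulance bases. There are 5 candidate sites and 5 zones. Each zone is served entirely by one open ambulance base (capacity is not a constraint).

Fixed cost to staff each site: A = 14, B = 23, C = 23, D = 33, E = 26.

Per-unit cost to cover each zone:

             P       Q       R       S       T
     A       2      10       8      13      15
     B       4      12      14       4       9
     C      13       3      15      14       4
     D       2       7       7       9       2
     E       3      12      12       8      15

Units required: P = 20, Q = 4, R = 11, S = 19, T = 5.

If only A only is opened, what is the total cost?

Total cost: 504

Each zone is assigned to its cheapest site among the open ones.
{A}: P→A 2·20=40, Q→A 10·4=40, R→A 8·11=88, S→A 13·19=247, T→A 15·5=75. Service 490; fixed 14; total 504.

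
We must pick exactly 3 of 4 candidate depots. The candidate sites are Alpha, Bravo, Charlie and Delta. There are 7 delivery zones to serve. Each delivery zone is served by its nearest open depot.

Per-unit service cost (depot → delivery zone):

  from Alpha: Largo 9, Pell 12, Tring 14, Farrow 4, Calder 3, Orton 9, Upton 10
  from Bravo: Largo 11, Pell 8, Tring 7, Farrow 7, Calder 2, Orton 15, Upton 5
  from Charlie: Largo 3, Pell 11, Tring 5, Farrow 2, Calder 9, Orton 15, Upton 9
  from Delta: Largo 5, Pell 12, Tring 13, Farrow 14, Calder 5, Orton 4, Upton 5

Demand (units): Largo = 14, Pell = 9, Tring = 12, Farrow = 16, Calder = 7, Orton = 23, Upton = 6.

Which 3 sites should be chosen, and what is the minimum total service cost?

Choose Bravo, Charlie and Delta; total service cost 342.

With exactly 3 open, each delivery zone uses its cheapest among the chosen.
{Bravo, Charlie, Delta}: Largo→Charlie 3·14=42, Pell→Bravo 8·9=72, Tring→Charlie 5·12=60, Farrow→Charlie 2·16=32, Calder→Bravo 2·7=14, Orton→Delta 4·23=92, Upton→Bravo 5·6=30. Service cost 342.
{Alpha, Charlie, Delta}: service cost 376
{Alpha, Bravo, Delta}: service cost 426
Among all 4 size-3 choices, {Bravo, Charlie, Delta} is lowest.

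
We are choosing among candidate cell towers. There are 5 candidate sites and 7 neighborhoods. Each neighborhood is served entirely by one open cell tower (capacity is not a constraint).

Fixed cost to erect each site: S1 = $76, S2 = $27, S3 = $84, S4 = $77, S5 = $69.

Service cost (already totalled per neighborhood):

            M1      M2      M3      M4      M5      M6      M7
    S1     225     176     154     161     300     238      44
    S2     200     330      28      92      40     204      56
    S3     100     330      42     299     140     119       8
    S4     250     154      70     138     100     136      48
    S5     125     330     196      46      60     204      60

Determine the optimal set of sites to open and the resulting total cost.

Open S2, S3 and S4; minimum total cost 729.

For any fixed open set, each neighborhood goes to its cheapest open site; total = fixed + service.
{S2, S3, S4}: M1→S3 100, M2→S4 154, M3→S2 28, M4→S2 92, M5→S2 40, M6→S3 119, M7→S3 8. Service 541; fixed 188; total 729.
{S1, S2, S3}: service 563 + fixed 187 = 750
{S2, S4, S5}: M1→S5 125, M2→S4 154, M3→S2 28, M4→S5 46, M5→S2 40, M6→S4 136, M7→S4 48. Service 577; fixed 173; total 750.
{S1, S2, S3, S4, S5}: service 495 + fixed 333 = 828
No other subset beats 729.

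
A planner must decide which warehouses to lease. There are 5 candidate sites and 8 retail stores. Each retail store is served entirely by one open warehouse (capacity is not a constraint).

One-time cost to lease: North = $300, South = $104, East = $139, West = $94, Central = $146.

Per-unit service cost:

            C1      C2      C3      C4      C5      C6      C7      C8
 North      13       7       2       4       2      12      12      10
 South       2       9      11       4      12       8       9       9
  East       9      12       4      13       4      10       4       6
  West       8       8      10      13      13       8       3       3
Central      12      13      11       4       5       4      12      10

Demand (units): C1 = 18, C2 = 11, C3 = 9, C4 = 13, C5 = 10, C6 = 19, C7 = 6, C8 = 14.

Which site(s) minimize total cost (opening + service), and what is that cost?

For any fixed open set, each retail store goes to its cheapest open site; total = fixed + service.
{South, East}: C1→South 2·18=36, C2→South 9·11=99, C3→East 4·9=36, C4→South 4·13=52, C5→East 4·10=40, C6→South 8·19=152, C7→East 4·6=24, C8→East 6·14=84. Service 523; fixed 243; total 766.
{South, West}: C1→South 2·18=36, C2→West 8·11=88, C3→West 10·9=90, C4→South 4·13=52, C5→South 12·10=120, C6→South 8·19=152, C7→West 3·6=18, C8→West 3·14=42. Service 598; fixed 198; total 796.
{South, West, Central}: service 452 + fixed 344 = 796
{North, South, East, West, Central}: service 339 + fixed 783 = 1122
No other subset beats 766.

Open South and East; minimum total cost 766.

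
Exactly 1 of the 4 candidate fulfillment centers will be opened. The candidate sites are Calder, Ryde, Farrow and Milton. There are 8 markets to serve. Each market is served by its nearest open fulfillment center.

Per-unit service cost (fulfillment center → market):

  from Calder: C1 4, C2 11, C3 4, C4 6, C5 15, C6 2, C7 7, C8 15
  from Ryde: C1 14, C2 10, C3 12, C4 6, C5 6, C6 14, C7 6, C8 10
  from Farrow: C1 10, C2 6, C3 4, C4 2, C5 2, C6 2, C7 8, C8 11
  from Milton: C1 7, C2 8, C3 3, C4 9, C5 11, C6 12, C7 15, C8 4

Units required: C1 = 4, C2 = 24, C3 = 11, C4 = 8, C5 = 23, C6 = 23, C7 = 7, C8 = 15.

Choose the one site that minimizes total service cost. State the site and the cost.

Choose Farrow only; total service cost 557.

With exactly 1 open, each market uses its cheapest among the chosen.
{Farrow}: C1→Farrow 10·4=40, C2→Farrow 6·24=144, C3→Farrow 4·11=44, C4→Farrow 2·8=16, C5→Farrow 2·23=46, C6→Farrow 2·23=46, C7→Farrow 8·7=56, C8→Farrow 11·15=165. Service cost 557.
{Milton}: service cost 1019
{Calder}: service cost 1037
Among all 4 size-1 choices, {Farrow} is lowest.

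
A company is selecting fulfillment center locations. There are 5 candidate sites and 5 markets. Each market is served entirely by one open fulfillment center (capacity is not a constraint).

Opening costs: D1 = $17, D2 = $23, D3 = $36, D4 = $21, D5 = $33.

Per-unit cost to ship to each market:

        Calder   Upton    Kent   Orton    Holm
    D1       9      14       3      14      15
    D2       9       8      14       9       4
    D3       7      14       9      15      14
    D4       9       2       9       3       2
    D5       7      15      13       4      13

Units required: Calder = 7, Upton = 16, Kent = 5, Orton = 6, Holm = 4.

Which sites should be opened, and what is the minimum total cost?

For any fixed open set, each market goes to its cheapest open site; total = fixed + service.
{D1, D4}: Calder→D1 9·7=63, Upton→D4 2·16=32, Kent→D1 3·5=15, Orton→D4 3·6=18, Holm→D4 2·4=8. Service 136; fixed 38; total 174.
{D4}: Calder→D4 9·7=63, Upton→D4 2·16=32, Kent→D4 9·5=45, Orton→D4 3·6=18, Holm→D4 2·4=8. Service 166; fixed 21; total 187.
{D1, D4, D5}: service 122 + fixed 71 = 193
{D1, D2, D3, D4, D5}: service 122 + fixed 130 = 252
No other subset beats 174.

Open D1 and D4; minimum total cost 174.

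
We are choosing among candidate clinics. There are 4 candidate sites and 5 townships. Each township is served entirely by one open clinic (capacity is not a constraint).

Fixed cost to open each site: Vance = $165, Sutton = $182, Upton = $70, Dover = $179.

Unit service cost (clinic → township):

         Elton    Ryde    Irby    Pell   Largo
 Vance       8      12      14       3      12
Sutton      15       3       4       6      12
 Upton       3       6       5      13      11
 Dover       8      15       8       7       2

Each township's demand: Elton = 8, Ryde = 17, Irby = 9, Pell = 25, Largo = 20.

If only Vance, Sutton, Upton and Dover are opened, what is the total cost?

Each township is assigned to its cheapest site among the open ones.
{Vance, Sutton, Upton, Dover}: Elton→Upton 3·8=24, Ryde→Sutton 3·17=51, Irby→Sutton 4·9=36, Pell→Vance 3·25=75, Largo→Dover 2·20=40. Service 226; fixed 596; total 822.

Total cost: 822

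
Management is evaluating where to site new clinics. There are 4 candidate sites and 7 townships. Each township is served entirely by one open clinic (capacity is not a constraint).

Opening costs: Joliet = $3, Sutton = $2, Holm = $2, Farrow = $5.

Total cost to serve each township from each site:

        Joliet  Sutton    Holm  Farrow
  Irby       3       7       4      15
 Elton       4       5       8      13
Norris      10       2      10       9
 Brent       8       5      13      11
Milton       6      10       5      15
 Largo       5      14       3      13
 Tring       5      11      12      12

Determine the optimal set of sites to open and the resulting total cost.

Open Joliet, Sutton and Holm; minimum total cost 34.

For any fixed open set, each township goes to its cheapest open site; total = fixed + service.
{Joliet, Sutton, Holm}: Irby→Joliet 3, Elton→Joliet 4, Norris→Sutton 2, Brent→Sutton 5, Milton→Holm 5, Largo→Holm 3, Tring→Joliet 5. Service 27; fixed 7; total 34.
{Joliet, Sutton}: Irby→Joliet 3, Elton→Joliet 4, Norris→Sutton 2, Brent→Sutton 5, Milton→Joliet 6, Largo→Joliet 5, Tring→Joliet 5. Service 30; fixed 5; total 35.
{Joliet, Sutton, Holm, Farrow}: service 27 + fixed 12 = 39
{Sutton}: Irby→Sutton 7, Elton→Sutton 5, Norris→Sutton 2, Brent→Sutton 5, Milton→Sutton 10, Largo→Sutton 14, Tring→Sutton 11. Service 54; fixed 2; total 56.
No other subset beats 34.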